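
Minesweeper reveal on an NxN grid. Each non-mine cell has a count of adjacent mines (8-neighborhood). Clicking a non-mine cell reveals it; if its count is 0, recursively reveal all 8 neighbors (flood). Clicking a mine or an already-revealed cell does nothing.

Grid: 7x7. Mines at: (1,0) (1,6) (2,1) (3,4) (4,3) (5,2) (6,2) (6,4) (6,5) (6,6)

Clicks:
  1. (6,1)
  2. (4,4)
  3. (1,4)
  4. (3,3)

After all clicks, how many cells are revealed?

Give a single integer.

Answer: 17

Derivation:
Click 1 (6,1) count=2: revealed 1 new [(6,1)] -> total=1
Click 2 (4,4) count=2: revealed 1 new [(4,4)] -> total=2
Click 3 (1,4) count=0: revealed 14 new [(0,1) (0,2) (0,3) (0,4) (0,5) (1,1) (1,2) (1,3) (1,4) (1,5) (2,2) (2,3) (2,4) (2,5)] -> total=16
Click 4 (3,3) count=2: revealed 1 new [(3,3)] -> total=17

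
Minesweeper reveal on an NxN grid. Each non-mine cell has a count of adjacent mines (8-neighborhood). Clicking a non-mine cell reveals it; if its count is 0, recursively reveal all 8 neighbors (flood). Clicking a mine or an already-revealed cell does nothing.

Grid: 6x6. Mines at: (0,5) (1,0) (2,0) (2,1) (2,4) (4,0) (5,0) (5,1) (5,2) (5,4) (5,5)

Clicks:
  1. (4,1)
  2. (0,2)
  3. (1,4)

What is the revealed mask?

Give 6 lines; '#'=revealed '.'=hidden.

Answer: .####.
.####.
......
......
.#....
......

Derivation:
Click 1 (4,1) count=4: revealed 1 new [(4,1)] -> total=1
Click 2 (0,2) count=0: revealed 8 new [(0,1) (0,2) (0,3) (0,4) (1,1) (1,2) (1,3) (1,4)] -> total=9
Click 3 (1,4) count=2: revealed 0 new [(none)] -> total=9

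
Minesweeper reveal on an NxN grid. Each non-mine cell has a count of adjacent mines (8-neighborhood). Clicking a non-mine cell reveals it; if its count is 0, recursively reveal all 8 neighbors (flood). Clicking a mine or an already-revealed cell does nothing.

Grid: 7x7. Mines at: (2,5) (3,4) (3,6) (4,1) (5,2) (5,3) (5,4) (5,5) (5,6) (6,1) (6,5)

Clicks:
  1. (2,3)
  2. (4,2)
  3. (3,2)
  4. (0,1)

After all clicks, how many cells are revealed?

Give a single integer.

Answer: 24

Derivation:
Click 1 (2,3) count=1: revealed 1 new [(2,3)] -> total=1
Click 2 (4,2) count=3: revealed 1 new [(4,2)] -> total=2
Click 3 (3,2) count=1: revealed 1 new [(3,2)] -> total=3
Click 4 (0,1) count=0: revealed 21 new [(0,0) (0,1) (0,2) (0,3) (0,4) (0,5) (0,6) (1,0) (1,1) (1,2) (1,3) (1,4) (1,5) (1,6) (2,0) (2,1) (2,2) (2,4) (3,0) (3,1) (3,3)] -> total=24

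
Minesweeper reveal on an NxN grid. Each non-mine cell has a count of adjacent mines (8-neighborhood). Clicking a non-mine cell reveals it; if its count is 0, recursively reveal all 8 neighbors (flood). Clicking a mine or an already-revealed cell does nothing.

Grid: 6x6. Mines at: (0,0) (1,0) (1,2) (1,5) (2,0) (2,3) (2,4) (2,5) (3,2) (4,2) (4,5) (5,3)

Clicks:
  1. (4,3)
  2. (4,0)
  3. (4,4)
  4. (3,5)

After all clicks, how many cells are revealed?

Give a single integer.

Answer: 9

Derivation:
Click 1 (4,3) count=3: revealed 1 new [(4,3)] -> total=1
Click 2 (4,0) count=0: revealed 6 new [(3,0) (3,1) (4,0) (4,1) (5,0) (5,1)] -> total=7
Click 3 (4,4) count=2: revealed 1 new [(4,4)] -> total=8
Click 4 (3,5) count=3: revealed 1 new [(3,5)] -> total=9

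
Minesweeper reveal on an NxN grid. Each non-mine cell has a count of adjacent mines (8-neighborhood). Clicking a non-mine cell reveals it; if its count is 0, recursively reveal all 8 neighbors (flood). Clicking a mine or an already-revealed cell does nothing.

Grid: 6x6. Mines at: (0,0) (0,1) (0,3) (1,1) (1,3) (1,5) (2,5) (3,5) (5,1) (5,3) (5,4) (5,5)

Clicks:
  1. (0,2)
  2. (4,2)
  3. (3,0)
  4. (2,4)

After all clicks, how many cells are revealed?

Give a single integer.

Answer: 16

Derivation:
Click 1 (0,2) count=4: revealed 1 new [(0,2)] -> total=1
Click 2 (4,2) count=2: revealed 1 new [(4,2)] -> total=2
Click 3 (3,0) count=0: revealed 14 new [(2,0) (2,1) (2,2) (2,3) (2,4) (3,0) (3,1) (3,2) (3,3) (3,4) (4,0) (4,1) (4,3) (4,4)] -> total=16
Click 4 (2,4) count=4: revealed 0 new [(none)] -> total=16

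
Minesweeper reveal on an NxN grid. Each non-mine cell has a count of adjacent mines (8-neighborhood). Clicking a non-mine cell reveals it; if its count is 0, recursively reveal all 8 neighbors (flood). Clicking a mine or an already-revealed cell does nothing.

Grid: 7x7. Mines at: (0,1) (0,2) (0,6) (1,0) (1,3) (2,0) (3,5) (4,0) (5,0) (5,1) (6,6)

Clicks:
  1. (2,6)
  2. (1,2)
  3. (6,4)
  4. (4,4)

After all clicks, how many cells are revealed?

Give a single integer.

Click 1 (2,6) count=1: revealed 1 new [(2,6)] -> total=1
Click 2 (1,2) count=3: revealed 1 new [(1,2)] -> total=2
Click 3 (6,4) count=0: revealed 21 new [(2,1) (2,2) (2,3) (2,4) (3,1) (3,2) (3,3) (3,4) (4,1) (4,2) (4,3) (4,4) (4,5) (5,2) (5,3) (5,4) (5,5) (6,2) (6,3) (6,4) (6,5)] -> total=23
Click 4 (4,4) count=1: revealed 0 new [(none)] -> total=23

Answer: 23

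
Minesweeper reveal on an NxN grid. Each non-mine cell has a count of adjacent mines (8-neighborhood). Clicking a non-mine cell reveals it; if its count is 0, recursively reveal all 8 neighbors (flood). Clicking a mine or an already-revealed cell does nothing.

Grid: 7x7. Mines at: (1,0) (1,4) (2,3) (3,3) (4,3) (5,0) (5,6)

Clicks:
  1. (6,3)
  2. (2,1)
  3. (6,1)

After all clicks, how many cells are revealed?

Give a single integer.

Click 1 (6,3) count=0: revealed 10 new [(5,1) (5,2) (5,3) (5,4) (5,5) (6,1) (6,2) (6,3) (6,4) (6,5)] -> total=10
Click 2 (2,1) count=1: revealed 1 new [(2,1)] -> total=11
Click 3 (6,1) count=1: revealed 0 new [(none)] -> total=11

Answer: 11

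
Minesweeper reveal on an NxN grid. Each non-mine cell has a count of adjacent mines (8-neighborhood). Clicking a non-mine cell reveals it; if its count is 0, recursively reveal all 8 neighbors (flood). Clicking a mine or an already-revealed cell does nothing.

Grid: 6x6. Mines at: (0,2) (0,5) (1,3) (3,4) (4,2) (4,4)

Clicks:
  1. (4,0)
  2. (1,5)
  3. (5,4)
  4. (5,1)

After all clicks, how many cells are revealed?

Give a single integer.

Click 1 (4,0) count=0: revealed 15 new [(0,0) (0,1) (1,0) (1,1) (1,2) (2,0) (2,1) (2,2) (3,0) (3,1) (3,2) (4,0) (4,1) (5,0) (5,1)] -> total=15
Click 2 (1,5) count=1: revealed 1 new [(1,5)] -> total=16
Click 3 (5,4) count=1: revealed 1 new [(5,4)] -> total=17
Click 4 (5,1) count=1: revealed 0 new [(none)] -> total=17

Answer: 17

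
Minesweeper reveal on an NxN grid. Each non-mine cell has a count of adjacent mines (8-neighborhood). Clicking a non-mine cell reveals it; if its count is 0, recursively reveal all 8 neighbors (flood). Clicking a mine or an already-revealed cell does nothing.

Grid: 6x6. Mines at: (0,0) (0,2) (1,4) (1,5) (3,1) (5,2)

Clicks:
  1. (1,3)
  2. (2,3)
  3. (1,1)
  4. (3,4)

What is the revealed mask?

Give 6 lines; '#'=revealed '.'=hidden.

Answer: ......
.#.#..
..####
..####
..####
...###

Derivation:
Click 1 (1,3) count=2: revealed 1 new [(1,3)] -> total=1
Click 2 (2,3) count=1: revealed 1 new [(2,3)] -> total=2
Click 3 (1,1) count=2: revealed 1 new [(1,1)] -> total=3
Click 4 (3,4) count=0: revealed 14 new [(2,2) (2,4) (2,5) (3,2) (3,3) (3,4) (3,5) (4,2) (4,3) (4,4) (4,5) (5,3) (5,4) (5,5)] -> total=17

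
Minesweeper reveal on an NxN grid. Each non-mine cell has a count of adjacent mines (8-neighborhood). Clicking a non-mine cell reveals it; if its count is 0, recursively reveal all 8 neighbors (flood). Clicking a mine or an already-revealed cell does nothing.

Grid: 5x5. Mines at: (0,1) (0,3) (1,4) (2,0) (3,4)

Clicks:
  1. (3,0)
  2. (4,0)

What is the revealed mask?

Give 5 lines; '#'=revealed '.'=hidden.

Click 1 (3,0) count=1: revealed 1 new [(3,0)] -> total=1
Click 2 (4,0) count=0: revealed 13 new [(1,1) (1,2) (1,3) (2,1) (2,2) (2,3) (3,1) (3,2) (3,3) (4,0) (4,1) (4,2) (4,3)] -> total=14

Answer: .....
.###.
.###.
####.
####.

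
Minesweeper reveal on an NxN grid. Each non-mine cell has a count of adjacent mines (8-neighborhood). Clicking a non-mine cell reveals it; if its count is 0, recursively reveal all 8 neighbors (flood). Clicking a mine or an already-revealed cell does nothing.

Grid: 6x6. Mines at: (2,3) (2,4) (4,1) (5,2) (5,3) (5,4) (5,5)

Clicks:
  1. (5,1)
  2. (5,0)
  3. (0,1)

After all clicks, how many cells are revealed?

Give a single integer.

Answer: 20

Derivation:
Click 1 (5,1) count=2: revealed 1 new [(5,1)] -> total=1
Click 2 (5,0) count=1: revealed 1 new [(5,0)] -> total=2
Click 3 (0,1) count=0: revealed 18 new [(0,0) (0,1) (0,2) (0,3) (0,4) (0,5) (1,0) (1,1) (1,2) (1,3) (1,4) (1,5) (2,0) (2,1) (2,2) (3,0) (3,1) (3,2)] -> total=20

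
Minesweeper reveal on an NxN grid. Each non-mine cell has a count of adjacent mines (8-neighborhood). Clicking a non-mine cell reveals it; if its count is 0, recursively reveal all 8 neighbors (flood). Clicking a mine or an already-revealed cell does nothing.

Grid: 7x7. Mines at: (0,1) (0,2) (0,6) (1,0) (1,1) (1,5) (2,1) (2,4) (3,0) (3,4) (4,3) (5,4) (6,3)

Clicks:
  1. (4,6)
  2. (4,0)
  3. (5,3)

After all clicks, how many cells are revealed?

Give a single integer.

Click 1 (4,6) count=0: revealed 10 new [(2,5) (2,6) (3,5) (3,6) (4,5) (4,6) (5,5) (5,6) (6,5) (6,6)] -> total=10
Click 2 (4,0) count=1: revealed 1 new [(4,0)] -> total=11
Click 3 (5,3) count=3: revealed 1 new [(5,3)] -> total=12

Answer: 12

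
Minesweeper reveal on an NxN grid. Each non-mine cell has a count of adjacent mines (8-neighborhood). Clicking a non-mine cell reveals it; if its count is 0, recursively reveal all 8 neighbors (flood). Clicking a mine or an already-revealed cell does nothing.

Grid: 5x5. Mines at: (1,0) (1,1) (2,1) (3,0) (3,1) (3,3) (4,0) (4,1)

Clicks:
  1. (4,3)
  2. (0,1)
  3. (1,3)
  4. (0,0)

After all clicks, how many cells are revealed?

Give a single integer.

Click 1 (4,3) count=1: revealed 1 new [(4,3)] -> total=1
Click 2 (0,1) count=2: revealed 1 new [(0,1)] -> total=2
Click 3 (1,3) count=0: revealed 9 new [(0,2) (0,3) (0,4) (1,2) (1,3) (1,4) (2,2) (2,3) (2,4)] -> total=11
Click 4 (0,0) count=2: revealed 1 new [(0,0)] -> total=12

Answer: 12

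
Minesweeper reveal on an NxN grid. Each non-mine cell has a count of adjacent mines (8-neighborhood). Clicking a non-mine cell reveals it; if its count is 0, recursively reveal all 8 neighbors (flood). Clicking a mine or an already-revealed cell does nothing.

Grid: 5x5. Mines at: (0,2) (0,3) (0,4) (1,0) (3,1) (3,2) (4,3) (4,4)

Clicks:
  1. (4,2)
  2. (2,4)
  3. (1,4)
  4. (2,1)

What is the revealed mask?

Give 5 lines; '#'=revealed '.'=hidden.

Click 1 (4,2) count=3: revealed 1 new [(4,2)] -> total=1
Click 2 (2,4) count=0: revealed 6 new [(1,3) (1,4) (2,3) (2,4) (3,3) (3,4)] -> total=7
Click 3 (1,4) count=2: revealed 0 new [(none)] -> total=7
Click 4 (2,1) count=3: revealed 1 new [(2,1)] -> total=8

Answer: .....
...##
.#.##
...##
..#..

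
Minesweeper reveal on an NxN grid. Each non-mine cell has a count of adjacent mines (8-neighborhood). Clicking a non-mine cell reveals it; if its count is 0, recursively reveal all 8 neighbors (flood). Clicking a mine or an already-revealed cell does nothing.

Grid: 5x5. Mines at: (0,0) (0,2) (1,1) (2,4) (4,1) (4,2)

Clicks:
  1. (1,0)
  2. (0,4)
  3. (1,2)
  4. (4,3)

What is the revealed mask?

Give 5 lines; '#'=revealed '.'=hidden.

Answer: ...##
#.###
.....
.....
...#.

Derivation:
Click 1 (1,0) count=2: revealed 1 new [(1,0)] -> total=1
Click 2 (0,4) count=0: revealed 4 new [(0,3) (0,4) (1,3) (1,4)] -> total=5
Click 3 (1,2) count=2: revealed 1 new [(1,2)] -> total=6
Click 4 (4,3) count=1: revealed 1 new [(4,3)] -> total=7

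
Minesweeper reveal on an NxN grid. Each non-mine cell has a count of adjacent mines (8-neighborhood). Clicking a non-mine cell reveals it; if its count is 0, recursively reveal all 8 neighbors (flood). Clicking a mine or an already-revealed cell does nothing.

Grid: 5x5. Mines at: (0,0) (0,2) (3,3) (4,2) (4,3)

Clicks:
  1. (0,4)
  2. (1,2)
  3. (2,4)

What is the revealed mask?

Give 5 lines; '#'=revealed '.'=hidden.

Answer: ...##
..###
...##
.....
.....

Derivation:
Click 1 (0,4) count=0: revealed 6 new [(0,3) (0,4) (1,3) (1,4) (2,3) (2,4)] -> total=6
Click 2 (1,2) count=1: revealed 1 new [(1,2)] -> total=7
Click 3 (2,4) count=1: revealed 0 new [(none)] -> total=7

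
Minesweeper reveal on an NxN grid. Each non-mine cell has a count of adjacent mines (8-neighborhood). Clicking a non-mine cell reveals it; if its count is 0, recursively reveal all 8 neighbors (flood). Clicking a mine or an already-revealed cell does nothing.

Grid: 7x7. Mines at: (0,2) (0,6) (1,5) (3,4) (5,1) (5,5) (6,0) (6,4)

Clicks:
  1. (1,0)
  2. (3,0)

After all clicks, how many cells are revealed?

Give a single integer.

Click 1 (1,0) count=0: revealed 18 new [(0,0) (0,1) (1,0) (1,1) (1,2) (1,3) (2,0) (2,1) (2,2) (2,3) (3,0) (3,1) (3,2) (3,3) (4,0) (4,1) (4,2) (4,3)] -> total=18
Click 2 (3,0) count=0: revealed 0 new [(none)] -> total=18

Answer: 18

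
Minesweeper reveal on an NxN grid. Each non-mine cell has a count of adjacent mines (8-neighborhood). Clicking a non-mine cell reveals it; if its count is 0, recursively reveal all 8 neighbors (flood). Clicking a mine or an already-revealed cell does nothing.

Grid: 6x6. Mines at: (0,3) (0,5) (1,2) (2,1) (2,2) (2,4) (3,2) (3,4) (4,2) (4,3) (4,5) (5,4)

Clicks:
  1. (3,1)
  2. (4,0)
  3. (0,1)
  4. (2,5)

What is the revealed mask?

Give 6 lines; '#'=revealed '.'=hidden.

Click 1 (3,1) count=4: revealed 1 new [(3,1)] -> total=1
Click 2 (4,0) count=0: revealed 5 new [(3,0) (4,0) (4,1) (5,0) (5,1)] -> total=6
Click 3 (0,1) count=1: revealed 1 new [(0,1)] -> total=7
Click 4 (2,5) count=2: revealed 1 new [(2,5)] -> total=8

Answer: .#....
......
.....#
##....
##....
##....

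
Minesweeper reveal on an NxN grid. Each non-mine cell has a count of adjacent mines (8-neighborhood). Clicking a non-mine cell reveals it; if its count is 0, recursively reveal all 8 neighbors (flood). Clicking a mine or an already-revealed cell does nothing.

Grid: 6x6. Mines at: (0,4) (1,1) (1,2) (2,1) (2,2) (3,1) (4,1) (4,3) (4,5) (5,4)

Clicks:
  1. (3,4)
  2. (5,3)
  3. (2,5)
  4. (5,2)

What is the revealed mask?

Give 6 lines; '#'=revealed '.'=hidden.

Answer: ......
...###
...###
...###
......
..##..

Derivation:
Click 1 (3,4) count=2: revealed 1 new [(3,4)] -> total=1
Click 2 (5,3) count=2: revealed 1 new [(5,3)] -> total=2
Click 3 (2,5) count=0: revealed 8 new [(1,3) (1,4) (1,5) (2,3) (2,4) (2,5) (3,3) (3,5)] -> total=10
Click 4 (5,2) count=2: revealed 1 new [(5,2)] -> total=11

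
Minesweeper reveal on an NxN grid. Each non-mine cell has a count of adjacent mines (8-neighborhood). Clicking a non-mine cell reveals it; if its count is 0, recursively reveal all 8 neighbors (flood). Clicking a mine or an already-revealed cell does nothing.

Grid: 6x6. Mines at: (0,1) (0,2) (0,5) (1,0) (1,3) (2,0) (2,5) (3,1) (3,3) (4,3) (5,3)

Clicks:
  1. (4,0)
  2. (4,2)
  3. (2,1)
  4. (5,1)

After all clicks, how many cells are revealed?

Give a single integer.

Click 1 (4,0) count=1: revealed 1 new [(4,0)] -> total=1
Click 2 (4,2) count=4: revealed 1 new [(4,2)] -> total=2
Click 3 (2,1) count=3: revealed 1 new [(2,1)] -> total=3
Click 4 (5,1) count=0: revealed 4 new [(4,1) (5,0) (5,1) (5,2)] -> total=7

Answer: 7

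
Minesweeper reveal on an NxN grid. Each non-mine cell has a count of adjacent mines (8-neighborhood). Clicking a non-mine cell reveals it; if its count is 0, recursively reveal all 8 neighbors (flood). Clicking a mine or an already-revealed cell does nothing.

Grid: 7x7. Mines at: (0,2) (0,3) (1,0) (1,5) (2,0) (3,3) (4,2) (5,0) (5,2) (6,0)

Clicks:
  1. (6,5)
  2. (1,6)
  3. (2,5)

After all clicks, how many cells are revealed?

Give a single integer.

Click 1 (6,5) count=0: revealed 18 new [(2,4) (2,5) (2,6) (3,4) (3,5) (3,6) (4,3) (4,4) (4,5) (4,6) (5,3) (5,4) (5,5) (5,6) (6,3) (6,4) (6,5) (6,6)] -> total=18
Click 2 (1,6) count=1: revealed 1 new [(1,6)] -> total=19
Click 3 (2,5) count=1: revealed 0 new [(none)] -> total=19

Answer: 19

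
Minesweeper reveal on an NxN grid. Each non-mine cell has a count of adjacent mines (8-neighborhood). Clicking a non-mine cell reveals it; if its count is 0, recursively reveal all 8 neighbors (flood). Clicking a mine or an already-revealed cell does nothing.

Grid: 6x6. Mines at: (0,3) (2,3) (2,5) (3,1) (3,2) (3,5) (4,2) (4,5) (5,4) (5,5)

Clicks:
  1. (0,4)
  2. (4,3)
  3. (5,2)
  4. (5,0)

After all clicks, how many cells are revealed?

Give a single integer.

Click 1 (0,4) count=1: revealed 1 new [(0,4)] -> total=1
Click 2 (4,3) count=3: revealed 1 new [(4,3)] -> total=2
Click 3 (5,2) count=1: revealed 1 new [(5,2)] -> total=3
Click 4 (5,0) count=0: revealed 4 new [(4,0) (4,1) (5,0) (5,1)] -> total=7

Answer: 7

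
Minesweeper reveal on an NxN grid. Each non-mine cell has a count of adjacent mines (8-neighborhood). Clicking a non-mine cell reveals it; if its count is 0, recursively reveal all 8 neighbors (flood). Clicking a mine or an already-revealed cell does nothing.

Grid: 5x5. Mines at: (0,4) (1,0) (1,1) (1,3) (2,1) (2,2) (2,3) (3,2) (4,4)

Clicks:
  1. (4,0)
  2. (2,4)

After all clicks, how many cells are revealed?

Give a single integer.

Answer: 5

Derivation:
Click 1 (4,0) count=0: revealed 4 new [(3,0) (3,1) (4,0) (4,1)] -> total=4
Click 2 (2,4) count=2: revealed 1 new [(2,4)] -> total=5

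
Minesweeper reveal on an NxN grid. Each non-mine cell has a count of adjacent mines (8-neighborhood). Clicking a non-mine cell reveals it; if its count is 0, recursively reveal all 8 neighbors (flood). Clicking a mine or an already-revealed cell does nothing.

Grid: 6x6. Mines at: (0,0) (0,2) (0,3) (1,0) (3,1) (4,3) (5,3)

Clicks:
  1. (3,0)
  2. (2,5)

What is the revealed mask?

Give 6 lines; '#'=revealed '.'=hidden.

Click 1 (3,0) count=1: revealed 1 new [(3,0)] -> total=1
Click 2 (2,5) count=0: revealed 18 new [(0,4) (0,5) (1,2) (1,3) (1,4) (1,5) (2,2) (2,3) (2,4) (2,5) (3,2) (3,3) (3,4) (3,5) (4,4) (4,5) (5,4) (5,5)] -> total=19

Answer: ....##
..####
..####
#.####
....##
....##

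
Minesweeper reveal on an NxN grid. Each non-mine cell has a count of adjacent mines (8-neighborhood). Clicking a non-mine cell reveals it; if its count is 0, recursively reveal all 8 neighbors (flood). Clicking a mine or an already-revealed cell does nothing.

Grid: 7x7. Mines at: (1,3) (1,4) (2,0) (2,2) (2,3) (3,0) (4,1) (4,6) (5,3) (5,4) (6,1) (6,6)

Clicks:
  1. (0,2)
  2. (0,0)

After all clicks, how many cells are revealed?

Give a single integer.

Answer: 6

Derivation:
Click 1 (0,2) count=1: revealed 1 new [(0,2)] -> total=1
Click 2 (0,0) count=0: revealed 5 new [(0,0) (0,1) (1,0) (1,1) (1,2)] -> total=6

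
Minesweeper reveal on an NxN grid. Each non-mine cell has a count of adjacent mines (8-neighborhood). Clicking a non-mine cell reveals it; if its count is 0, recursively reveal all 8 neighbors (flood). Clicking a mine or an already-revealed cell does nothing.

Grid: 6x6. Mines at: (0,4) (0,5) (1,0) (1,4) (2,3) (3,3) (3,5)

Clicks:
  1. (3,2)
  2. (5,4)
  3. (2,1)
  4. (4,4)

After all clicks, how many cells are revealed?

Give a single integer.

Click 1 (3,2) count=2: revealed 1 new [(3,2)] -> total=1
Click 2 (5,4) count=0: revealed 17 new [(2,0) (2,1) (2,2) (3,0) (3,1) (4,0) (4,1) (4,2) (4,3) (4,4) (4,5) (5,0) (5,1) (5,2) (5,3) (5,4) (5,5)] -> total=18
Click 3 (2,1) count=1: revealed 0 new [(none)] -> total=18
Click 4 (4,4) count=2: revealed 0 new [(none)] -> total=18

Answer: 18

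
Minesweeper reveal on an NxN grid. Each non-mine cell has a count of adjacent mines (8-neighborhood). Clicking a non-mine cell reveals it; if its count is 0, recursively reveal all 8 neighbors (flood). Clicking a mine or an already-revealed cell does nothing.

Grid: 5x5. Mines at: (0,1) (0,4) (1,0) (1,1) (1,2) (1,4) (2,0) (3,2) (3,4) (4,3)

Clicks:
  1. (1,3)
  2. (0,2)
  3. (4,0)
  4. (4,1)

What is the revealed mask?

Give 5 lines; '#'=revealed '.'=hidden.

Click 1 (1,3) count=3: revealed 1 new [(1,3)] -> total=1
Click 2 (0,2) count=3: revealed 1 new [(0,2)] -> total=2
Click 3 (4,0) count=0: revealed 4 new [(3,0) (3,1) (4,0) (4,1)] -> total=6
Click 4 (4,1) count=1: revealed 0 new [(none)] -> total=6

Answer: ..#..
...#.
.....
##...
##...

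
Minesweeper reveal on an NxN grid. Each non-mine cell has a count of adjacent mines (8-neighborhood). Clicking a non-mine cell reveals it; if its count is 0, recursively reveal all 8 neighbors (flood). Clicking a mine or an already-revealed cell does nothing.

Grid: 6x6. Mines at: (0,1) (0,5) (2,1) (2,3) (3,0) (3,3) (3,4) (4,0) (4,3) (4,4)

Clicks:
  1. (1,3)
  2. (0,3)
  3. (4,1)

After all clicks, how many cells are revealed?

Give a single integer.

Answer: 7

Derivation:
Click 1 (1,3) count=1: revealed 1 new [(1,3)] -> total=1
Click 2 (0,3) count=0: revealed 5 new [(0,2) (0,3) (0,4) (1,2) (1,4)] -> total=6
Click 3 (4,1) count=2: revealed 1 new [(4,1)] -> total=7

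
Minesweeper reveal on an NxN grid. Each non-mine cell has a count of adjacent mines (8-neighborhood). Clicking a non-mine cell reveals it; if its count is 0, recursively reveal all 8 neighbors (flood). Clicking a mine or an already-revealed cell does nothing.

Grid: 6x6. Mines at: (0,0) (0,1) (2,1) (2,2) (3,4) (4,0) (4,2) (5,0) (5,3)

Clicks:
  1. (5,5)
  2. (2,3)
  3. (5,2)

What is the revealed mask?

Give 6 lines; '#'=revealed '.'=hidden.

Answer: ......
......
...#..
......
....##
..#.##

Derivation:
Click 1 (5,5) count=0: revealed 4 new [(4,4) (4,5) (5,4) (5,5)] -> total=4
Click 2 (2,3) count=2: revealed 1 new [(2,3)] -> total=5
Click 3 (5,2) count=2: revealed 1 new [(5,2)] -> total=6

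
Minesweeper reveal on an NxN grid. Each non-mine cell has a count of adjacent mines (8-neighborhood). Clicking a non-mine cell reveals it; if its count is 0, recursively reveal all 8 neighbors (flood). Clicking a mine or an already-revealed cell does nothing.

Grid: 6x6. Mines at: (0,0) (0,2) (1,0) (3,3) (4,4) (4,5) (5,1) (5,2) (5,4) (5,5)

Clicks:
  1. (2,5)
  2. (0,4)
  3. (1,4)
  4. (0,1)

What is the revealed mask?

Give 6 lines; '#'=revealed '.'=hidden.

Answer: .#.###
...###
...###
....##
......
......

Derivation:
Click 1 (2,5) count=0: revealed 11 new [(0,3) (0,4) (0,5) (1,3) (1,4) (1,5) (2,3) (2,4) (2,5) (3,4) (3,5)] -> total=11
Click 2 (0,4) count=0: revealed 0 new [(none)] -> total=11
Click 3 (1,4) count=0: revealed 0 new [(none)] -> total=11
Click 4 (0,1) count=3: revealed 1 new [(0,1)] -> total=12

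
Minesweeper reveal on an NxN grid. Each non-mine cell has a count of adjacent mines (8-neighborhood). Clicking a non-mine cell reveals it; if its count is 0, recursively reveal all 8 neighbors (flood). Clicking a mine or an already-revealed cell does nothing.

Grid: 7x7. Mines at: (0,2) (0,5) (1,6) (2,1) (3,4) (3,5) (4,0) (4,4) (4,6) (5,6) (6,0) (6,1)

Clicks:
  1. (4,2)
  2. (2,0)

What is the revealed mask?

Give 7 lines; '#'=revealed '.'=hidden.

Click 1 (4,2) count=0: revealed 9 new [(3,1) (3,2) (3,3) (4,1) (4,2) (4,3) (5,1) (5,2) (5,3)] -> total=9
Click 2 (2,0) count=1: revealed 1 new [(2,0)] -> total=10

Answer: .......
.......
#......
.###...
.###...
.###...
.......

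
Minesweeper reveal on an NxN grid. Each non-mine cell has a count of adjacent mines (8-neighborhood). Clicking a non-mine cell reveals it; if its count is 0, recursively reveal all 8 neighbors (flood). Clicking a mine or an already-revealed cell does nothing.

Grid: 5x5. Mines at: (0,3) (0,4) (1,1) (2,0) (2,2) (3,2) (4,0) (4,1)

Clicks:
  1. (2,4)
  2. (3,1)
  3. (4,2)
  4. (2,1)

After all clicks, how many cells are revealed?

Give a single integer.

Click 1 (2,4) count=0: revealed 8 new [(1,3) (1,4) (2,3) (2,4) (3,3) (3,4) (4,3) (4,4)] -> total=8
Click 2 (3,1) count=5: revealed 1 new [(3,1)] -> total=9
Click 3 (4,2) count=2: revealed 1 new [(4,2)] -> total=10
Click 4 (2,1) count=4: revealed 1 new [(2,1)] -> total=11

Answer: 11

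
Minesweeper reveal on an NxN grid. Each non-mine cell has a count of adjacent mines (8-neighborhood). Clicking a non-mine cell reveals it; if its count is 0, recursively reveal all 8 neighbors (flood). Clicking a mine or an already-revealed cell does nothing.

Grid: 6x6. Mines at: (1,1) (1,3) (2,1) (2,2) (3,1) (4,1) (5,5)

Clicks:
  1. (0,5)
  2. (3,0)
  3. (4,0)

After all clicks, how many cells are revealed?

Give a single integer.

Answer: 20

Derivation:
Click 1 (0,5) count=0: revealed 18 new [(0,4) (0,5) (1,4) (1,5) (2,3) (2,4) (2,5) (3,2) (3,3) (3,4) (3,5) (4,2) (4,3) (4,4) (4,5) (5,2) (5,3) (5,4)] -> total=18
Click 2 (3,0) count=3: revealed 1 new [(3,0)] -> total=19
Click 3 (4,0) count=2: revealed 1 new [(4,0)] -> total=20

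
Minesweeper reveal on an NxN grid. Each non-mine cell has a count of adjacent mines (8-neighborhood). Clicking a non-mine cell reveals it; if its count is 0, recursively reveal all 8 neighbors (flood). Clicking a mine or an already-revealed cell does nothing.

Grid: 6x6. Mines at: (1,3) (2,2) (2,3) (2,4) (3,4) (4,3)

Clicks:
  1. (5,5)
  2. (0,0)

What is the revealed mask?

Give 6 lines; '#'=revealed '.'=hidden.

Answer: ###...
###...
##....
###...
###.##
###.##

Derivation:
Click 1 (5,5) count=0: revealed 4 new [(4,4) (4,5) (5,4) (5,5)] -> total=4
Click 2 (0,0) count=0: revealed 17 new [(0,0) (0,1) (0,2) (1,0) (1,1) (1,2) (2,0) (2,1) (3,0) (3,1) (3,2) (4,0) (4,1) (4,2) (5,0) (5,1) (5,2)] -> total=21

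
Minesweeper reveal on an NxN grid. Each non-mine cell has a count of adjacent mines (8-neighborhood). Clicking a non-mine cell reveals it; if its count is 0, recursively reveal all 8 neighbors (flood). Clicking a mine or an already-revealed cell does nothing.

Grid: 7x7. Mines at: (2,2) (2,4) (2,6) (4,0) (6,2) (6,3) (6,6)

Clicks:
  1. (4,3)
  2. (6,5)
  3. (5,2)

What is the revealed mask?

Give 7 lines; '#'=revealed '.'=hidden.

Click 1 (4,3) count=0: revealed 18 new [(3,1) (3,2) (3,3) (3,4) (3,5) (3,6) (4,1) (4,2) (4,3) (4,4) (4,5) (4,6) (5,1) (5,2) (5,3) (5,4) (5,5) (5,6)] -> total=18
Click 2 (6,5) count=1: revealed 1 new [(6,5)] -> total=19
Click 3 (5,2) count=2: revealed 0 new [(none)] -> total=19

Answer: .......
.......
.......
.######
.######
.######
.....#.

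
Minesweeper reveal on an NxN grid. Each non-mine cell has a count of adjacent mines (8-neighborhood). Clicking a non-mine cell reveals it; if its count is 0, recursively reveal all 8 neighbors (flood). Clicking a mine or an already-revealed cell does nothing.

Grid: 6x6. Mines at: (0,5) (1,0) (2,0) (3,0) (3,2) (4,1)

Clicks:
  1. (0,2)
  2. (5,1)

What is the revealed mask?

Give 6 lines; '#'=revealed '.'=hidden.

Click 1 (0,2) count=0: revealed 25 new [(0,1) (0,2) (0,3) (0,4) (1,1) (1,2) (1,3) (1,4) (1,5) (2,1) (2,2) (2,3) (2,4) (2,5) (3,3) (3,4) (3,5) (4,2) (4,3) (4,4) (4,5) (5,2) (5,3) (5,4) (5,5)] -> total=25
Click 2 (5,1) count=1: revealed 1 new [(5,1)] -> total=26

Answer: .####.
.#####
.#####
...###
..####
.#####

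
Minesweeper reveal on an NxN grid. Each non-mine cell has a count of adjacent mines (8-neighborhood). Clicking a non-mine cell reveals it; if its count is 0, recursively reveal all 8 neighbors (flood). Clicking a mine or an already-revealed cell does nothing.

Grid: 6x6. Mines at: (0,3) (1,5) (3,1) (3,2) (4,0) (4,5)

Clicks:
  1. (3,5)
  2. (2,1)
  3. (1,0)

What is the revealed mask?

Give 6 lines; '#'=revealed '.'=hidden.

Answer: ###...
###...
###...
.....#
......
......

Derivation:
Click 1 (3,5) count=1: revealed 1 new [(3,5)] -> total=1
Click 2 (2,1) count=2: revealed 1 new [(2,1)] -> total=2
Click 3 (1,0) count=0: revealed 8 new [(0,0) (0,1) (0,2) (1,0) (1,1) (1,2) (2,0) (2,2)] -> total=10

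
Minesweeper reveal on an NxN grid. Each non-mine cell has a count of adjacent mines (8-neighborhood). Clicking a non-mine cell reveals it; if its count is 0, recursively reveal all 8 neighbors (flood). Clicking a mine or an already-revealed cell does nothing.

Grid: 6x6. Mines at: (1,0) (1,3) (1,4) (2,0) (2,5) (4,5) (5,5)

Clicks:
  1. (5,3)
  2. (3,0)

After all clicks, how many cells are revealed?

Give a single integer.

Answer: 19

Derivation:
Click 1 (5,3) count=0: revealed 19 new [(2,1) (2,2) (2,3) (2,4) (3,0) (3,1) (3,2) (3,3) (3,4) (4,0) (4,1) (4,2) (4,3) (4,4) (5,0) (5,1) (5,2) (5,3) (5,4)] -> total=19
Click 2 (3,0) count=1: revealed 0 new [(none)] -> total=19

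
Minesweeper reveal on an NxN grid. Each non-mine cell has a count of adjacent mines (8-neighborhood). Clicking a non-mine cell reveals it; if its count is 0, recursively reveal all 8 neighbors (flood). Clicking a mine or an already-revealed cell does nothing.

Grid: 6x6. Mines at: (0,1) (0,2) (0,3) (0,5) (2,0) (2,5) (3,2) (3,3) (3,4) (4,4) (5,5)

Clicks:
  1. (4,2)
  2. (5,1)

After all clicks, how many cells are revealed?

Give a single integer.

Click 1 (4,2) count=2: revealed 1 new [(4,2)] -> total=1
Click 2 (5,1) count=0: revealed 9 new [(3,0) (3,1) (4,0) (4,1) (4,3) (5,0) (5,1) (5,2) (5,3)] -> total=10

Answer: 10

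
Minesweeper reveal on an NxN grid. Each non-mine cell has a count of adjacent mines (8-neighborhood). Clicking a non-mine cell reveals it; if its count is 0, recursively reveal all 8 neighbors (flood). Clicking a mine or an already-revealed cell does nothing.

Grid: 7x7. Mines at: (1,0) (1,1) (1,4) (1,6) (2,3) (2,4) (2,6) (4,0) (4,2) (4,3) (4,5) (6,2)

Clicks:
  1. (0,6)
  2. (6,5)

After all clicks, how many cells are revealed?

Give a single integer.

Answer: 9

Derivation:
Click 1 (0,6) count=1: revealed 1 new [(0,6)] -> total=1
Click 2 (6,5) count=0: revealed 8 new [(5,3) (5,4) (5,5) (5,6) (6,3) (6,4) (6,5) (6,6)] -> total=9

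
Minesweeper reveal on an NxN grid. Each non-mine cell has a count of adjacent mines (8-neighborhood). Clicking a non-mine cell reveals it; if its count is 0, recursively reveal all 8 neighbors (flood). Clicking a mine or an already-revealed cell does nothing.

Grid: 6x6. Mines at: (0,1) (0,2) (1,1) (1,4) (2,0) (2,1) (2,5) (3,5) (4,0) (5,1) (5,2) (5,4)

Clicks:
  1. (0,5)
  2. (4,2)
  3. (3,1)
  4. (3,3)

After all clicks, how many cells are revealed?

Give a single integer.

Click 1 (0,5) count=1: revealed 1 new [(0,5)] -> total=1
Click 2 (4,2) count=2: revealed 1 new [(4,2)] -> total=2
Click 3 (3,1) count=3: revealed 1 new [(3,1)] -> total=3
Click 4 (3,3) count=0: revealed 8 new [(2,2) (2,3) (2,4) (3,2) (3,3) (3,4) (4,3) (4,4)] -> total=11

Answer: 11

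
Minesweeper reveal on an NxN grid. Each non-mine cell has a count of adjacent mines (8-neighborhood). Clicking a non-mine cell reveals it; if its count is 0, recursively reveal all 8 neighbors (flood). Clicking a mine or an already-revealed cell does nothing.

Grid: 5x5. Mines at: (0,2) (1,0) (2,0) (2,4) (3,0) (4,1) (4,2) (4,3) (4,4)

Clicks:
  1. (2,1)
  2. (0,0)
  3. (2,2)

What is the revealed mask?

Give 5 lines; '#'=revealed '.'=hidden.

Answer: #....
.###.
.###.
.###.
.....

Derivation:
Click 1 (2,1) count=3: revealed 1 new [(2,1)] -> total=1
Click 2 (0,0) count=1: revealed 1 new [(0,0)] -> total=2
Click 3 (2,2) count=0: revealed 8 new [(1,1) (1,2) (1,3) (2,2) (2,3) (3,1) (3,2) (3,3)] -> total=10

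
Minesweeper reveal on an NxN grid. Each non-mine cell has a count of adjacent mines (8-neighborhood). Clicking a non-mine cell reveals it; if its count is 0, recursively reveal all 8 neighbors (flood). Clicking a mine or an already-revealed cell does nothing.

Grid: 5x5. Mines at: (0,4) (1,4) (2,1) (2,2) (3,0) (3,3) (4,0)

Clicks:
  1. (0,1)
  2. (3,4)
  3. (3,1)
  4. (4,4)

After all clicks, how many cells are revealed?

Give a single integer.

Answer: 11

Derivation:
Click 1 (0,1) count=0: revealed 8 new [(0,0) (0,1) (0,2) (0,3) (1,0) (1,1) (1,2) (1,3)] -> total=8
Click 2 (3,4) count=1: revealed 1 new [(3,4)] -> total=9
Click 3 (3,1) count=4: revealed 1 new [(3,1)] -> total=10
Click 4 (4,4) count=1: revealed 1 new [(4,4)] -> total=11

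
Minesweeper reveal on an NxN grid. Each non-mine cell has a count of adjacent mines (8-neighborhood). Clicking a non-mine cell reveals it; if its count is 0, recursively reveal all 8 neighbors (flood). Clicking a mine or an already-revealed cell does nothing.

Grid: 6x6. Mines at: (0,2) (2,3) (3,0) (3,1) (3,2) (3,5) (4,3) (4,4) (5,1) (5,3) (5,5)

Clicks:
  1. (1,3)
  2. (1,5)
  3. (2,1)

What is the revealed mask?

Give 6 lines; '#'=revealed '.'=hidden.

Click 1 (1,3) count=2: revealed 1 new [(1,3)] -> total=1
Click 2 (1,5) count=0: revealed 7 new [(0,3) (0,4) (0,5) (1,4) (1,5) (2,4) (2,5)] -> total=8
Click 3 (2,1) count=3: revealed 1 new [(2,1)] -> total=9

Answer: ...###
...###
.#..##
......
......
......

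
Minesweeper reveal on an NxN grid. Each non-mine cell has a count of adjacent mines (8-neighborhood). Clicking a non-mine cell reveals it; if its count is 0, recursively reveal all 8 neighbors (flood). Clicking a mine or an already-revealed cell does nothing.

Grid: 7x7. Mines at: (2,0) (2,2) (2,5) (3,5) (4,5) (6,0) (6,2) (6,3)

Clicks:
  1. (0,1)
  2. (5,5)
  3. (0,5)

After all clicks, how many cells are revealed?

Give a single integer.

Answer: 15

Derivation:
Click 1 (0,1) count=0: revealed 14 new [(0,0) (0,1) (0,2) (0,3) (0,4) (0,5) (0,6) (1,0) (1,1) (1,2) (1,3) (1,4) (1,5) (1,6)] -> total=14
Click 2 (5,5) count=1: revealed 1 new [(5,5)] -> total=15
Click 3 (0,5) count=0: revealed 0 new [(none)] -> total=15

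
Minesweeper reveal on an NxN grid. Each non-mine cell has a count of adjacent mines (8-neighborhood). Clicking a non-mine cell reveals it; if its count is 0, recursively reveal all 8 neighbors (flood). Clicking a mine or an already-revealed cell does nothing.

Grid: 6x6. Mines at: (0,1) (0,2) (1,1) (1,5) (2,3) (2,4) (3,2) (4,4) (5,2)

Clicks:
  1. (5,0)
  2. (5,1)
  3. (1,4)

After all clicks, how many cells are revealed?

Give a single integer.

Answer: 9

Derivation:
Click 1 (5,0) count=0: revealed 8 new [(2,0) (2,1) (3,0) (3,1) (4,0) (4,1) (5,0) (5,1)] -> total=8
Click 2 (5,1) count=1: revealed 0 new [(none)] -> total=8
Click 3 (1,4) count=3: revealed 1 new [(1,4)] -> total=9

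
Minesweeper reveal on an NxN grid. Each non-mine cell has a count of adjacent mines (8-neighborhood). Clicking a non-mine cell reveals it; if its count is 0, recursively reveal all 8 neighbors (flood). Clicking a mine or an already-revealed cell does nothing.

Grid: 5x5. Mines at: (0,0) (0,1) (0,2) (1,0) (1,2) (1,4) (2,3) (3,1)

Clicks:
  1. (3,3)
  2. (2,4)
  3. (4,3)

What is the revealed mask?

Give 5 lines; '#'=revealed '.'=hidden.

Answer: .....
.....
....#
..###
..###

Derivation:
Click 1 (3,3) count=1: revealed 1 new [(3,3)] -> total=1
Click 2 (2,4) count=2: revealed 1 new [(2,4)] -> total=2
Click 3 (4,3) count=0: revealed 5 new [(3,2) (3,4) (4,2) (4,3) (4,4)] -> total=7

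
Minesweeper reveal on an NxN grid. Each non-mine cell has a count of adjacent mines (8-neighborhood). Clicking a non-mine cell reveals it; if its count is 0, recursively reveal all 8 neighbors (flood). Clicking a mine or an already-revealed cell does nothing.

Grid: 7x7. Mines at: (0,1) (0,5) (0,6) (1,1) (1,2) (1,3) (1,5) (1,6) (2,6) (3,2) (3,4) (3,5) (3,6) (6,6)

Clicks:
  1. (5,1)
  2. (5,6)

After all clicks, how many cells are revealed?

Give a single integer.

Answer: 23

Derivation:
Click 1 (5,1) count=0: revealed 22 new [(2,0) (2,1) (3,0) (3,1) (4,0) (4,1) (4,2) (4,3) (4,4) (4,5) (5,0) (5,1) (5,2) (5,3) (5,4) (5,5) (6,0) (6,1) (6,2) (6,3) (6,4) (6,5)] -> total=22
Click 2 (5,6) count=1: revealed 1 new [(5,6)] -> total=23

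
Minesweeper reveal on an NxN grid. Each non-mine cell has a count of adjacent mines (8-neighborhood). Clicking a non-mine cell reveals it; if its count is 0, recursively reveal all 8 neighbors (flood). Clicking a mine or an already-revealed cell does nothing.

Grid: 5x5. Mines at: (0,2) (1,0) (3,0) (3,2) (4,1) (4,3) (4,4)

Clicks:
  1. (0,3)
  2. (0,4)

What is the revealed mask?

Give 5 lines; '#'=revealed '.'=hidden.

Answer: ...##
...##
...##
...##
.....

Derivation:
Click 1 (0,3) count=1: revealed 1 new [(0,3)] -> total=1
Click 2 (0,4) count=0: revealed 7 new [(0,4) (1,3) (1,4) (2,3) (2,4) (3,3) (3,4)] -> total=8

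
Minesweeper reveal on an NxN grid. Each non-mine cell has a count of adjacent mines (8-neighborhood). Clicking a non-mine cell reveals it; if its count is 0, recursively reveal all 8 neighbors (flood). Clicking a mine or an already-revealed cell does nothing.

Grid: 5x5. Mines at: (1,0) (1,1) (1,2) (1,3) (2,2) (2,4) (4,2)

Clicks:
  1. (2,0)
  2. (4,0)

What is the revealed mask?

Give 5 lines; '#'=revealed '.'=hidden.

Answer: .....
.....
##...
##...
##...

Derivation:
Click 1 (2,0) count=2: revealed 1 new [(2,0)] -> total=1
Click 2 (4,0) count=0: revealed 5 new [(2,1) (3,0) (3,1) (4,0) (4,1)] -> total=6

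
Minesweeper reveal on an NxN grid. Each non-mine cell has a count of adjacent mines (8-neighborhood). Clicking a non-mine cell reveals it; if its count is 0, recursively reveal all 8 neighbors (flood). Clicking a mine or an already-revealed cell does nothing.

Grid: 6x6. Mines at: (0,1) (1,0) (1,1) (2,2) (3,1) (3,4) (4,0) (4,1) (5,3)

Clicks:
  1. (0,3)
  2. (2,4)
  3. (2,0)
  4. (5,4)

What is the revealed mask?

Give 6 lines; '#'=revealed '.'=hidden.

Click 1 (0,3) count=0: revealed 11 new [(0,2) (0,3) (0,4) (0,5) (1,2) (1,3) (1,4) (1,5) (2,3) (2,4) (2,5)] -> total=11
Click 2 (2,4) count=1: revealed 0 new [(none)] -> total=11
Click 3 (2,0) count=3: revealed 1 new [(2,0)] -> total=12
Click 4 (5,4) count=1: revealed 1 new [(5,4)] -> total=13

Answer: ..####
..####
#..###
......
......
....#.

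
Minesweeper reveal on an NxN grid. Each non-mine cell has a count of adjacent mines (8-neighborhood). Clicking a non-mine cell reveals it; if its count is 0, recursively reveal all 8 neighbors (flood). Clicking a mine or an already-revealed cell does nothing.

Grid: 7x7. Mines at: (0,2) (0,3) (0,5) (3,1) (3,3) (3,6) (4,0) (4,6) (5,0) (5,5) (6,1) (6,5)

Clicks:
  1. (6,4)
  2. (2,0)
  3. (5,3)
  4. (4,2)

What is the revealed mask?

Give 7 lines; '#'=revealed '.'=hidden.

Answer: .......
.......
#......
.......
..###..
..###..
..###..

Derivation:
Click 1 (6,4) count=2: revealed 1 new [(6,4)] -> total=1
Click 2 (2,0) count=1: revealed 1 new [(2,0)] -> total=2
Click 3 (5,3) count=0: revealed 8 new [(4,2) (4,3) (4,4) (5,2) (5,3) (5,4) (6,2) (6,3)] -> total=10
Click 4 (4,2) count=2: revealed 0 new [(none)] -> total=10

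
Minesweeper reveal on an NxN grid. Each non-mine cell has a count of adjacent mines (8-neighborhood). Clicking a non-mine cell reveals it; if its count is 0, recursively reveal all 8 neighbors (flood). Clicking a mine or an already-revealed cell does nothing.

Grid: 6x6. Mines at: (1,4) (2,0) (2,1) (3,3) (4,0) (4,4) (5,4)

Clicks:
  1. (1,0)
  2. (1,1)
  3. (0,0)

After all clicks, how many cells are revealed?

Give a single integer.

Click 1 (1,0) count=2: revealed 1 new [(1,0)] -> total=1
Click 2 (1,1) count=2: revealed 1 new [(1,1)] -> total=2
Click 3 (0,0) count=0: revealed 6 new [(0,0) (0,1) (0,2) (0,3) (1,2) (1,3)] -> total=8

Answer: 8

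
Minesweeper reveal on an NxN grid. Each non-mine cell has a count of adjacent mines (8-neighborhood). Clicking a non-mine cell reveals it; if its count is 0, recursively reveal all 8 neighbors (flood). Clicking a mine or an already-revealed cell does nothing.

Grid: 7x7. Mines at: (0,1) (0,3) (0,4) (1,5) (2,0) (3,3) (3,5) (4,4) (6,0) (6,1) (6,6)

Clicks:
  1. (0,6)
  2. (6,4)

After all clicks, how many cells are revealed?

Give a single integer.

Answer: 9

Derivation:
Click 1 (0,6) count=1: revealed 1 new [(0,6)] -> total=1
Click 2 (6,4) count=0: revealed 8 new [(5,2) (5,3) (5,4) (5,5) (6,2) (6,3) (6,4) (6,5)] -> total=9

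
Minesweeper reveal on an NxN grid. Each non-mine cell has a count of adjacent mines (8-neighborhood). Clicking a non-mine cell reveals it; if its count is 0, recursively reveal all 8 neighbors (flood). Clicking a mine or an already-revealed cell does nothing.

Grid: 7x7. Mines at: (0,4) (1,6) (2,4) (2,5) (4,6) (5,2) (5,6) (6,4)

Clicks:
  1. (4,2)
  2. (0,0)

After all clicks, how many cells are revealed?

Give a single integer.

Click 1 (4,2) count=1: revealed 1 new [(4,2)] -> total=1
Click 2 (0,0) count=0: revealed 23 new [(0,0) (0,1) (0,2) (0,3) (1,0) (1,1) (1,2) (1,3) (2,0) (2,1) (2,2) (2,3) (3,0) (3,1) (3,2) (3,3) (4,0) (4,1) (4,3) (5,0) (5,1) (6,0) (6,1)] -> total=24

Answer: 24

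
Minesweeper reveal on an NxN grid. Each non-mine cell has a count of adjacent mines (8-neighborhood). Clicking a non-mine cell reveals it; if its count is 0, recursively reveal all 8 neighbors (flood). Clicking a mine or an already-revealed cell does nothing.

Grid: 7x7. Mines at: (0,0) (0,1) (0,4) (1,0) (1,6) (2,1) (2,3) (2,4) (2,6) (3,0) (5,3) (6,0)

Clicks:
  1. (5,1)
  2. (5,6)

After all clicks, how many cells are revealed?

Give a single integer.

Answer: 13

Derivation:
Click 1 (5,1) count=1: revealed 1 new [(5,1)] -> total=1
Click 2 (5,6) count=0: revealed 12 new [(3,4) (3,5) (3,6) (4,4) (4,5) (4,6) (5,4) (5,5) (5,6) (6,4) (6,5) (6,6)] -> total=13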